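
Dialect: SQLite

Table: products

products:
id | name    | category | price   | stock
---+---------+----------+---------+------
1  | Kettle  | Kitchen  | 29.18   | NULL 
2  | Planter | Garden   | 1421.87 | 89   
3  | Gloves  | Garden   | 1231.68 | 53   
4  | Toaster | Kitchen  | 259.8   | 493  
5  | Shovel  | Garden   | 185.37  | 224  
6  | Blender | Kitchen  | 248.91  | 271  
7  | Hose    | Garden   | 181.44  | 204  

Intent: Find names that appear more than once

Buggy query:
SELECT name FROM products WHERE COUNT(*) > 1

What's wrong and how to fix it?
Bug: COUNT(*) is an aggregate and cannot be used in WHERE

Fix: GROUP BY name, then filter groups with HAVING COUNT(*) > 1

Corrected query:
SELECT name FROM products GROUP BY name HAVING COUNT(*) > 1

Result:
(no rows)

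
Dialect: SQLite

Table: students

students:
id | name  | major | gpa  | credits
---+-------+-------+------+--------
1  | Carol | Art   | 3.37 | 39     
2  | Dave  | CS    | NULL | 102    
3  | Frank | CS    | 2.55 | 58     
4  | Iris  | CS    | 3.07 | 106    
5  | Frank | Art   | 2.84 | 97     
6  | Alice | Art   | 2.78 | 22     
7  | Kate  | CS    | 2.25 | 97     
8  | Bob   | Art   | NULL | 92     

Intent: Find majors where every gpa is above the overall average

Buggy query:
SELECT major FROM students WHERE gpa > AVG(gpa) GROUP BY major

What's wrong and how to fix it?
Bug: AVG() is an aggregate; it can't sit directly in WHERE

Fix: Compute the overall average in a scalar subquery and compare each group's MIN against it in HAVING

Corrected query:
SELECT major FROM students GROUP BY major HAVING MIN(gpa) > (SELECT AVG(gpa) FROM students)

Result:
(no rows)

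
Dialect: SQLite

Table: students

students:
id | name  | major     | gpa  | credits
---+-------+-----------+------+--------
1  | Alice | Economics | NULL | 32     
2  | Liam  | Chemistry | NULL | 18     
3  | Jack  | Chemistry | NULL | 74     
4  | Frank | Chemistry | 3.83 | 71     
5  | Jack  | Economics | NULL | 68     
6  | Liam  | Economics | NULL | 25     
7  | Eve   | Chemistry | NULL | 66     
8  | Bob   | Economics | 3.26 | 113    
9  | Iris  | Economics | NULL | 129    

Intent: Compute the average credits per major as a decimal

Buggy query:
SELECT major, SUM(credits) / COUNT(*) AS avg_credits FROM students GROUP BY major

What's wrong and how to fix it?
Bug: SUM(credits) and COUNT(*) are both integers; the division truncates the fractional part

Fix: Multiply by 1.0 (or CAST to REAL) to force floating-point division

Corrected query:
SELECT major, SUM(credits) * 1.0 / COUNT(*) AS avg_credits FROM students GROUP BY major

Result:
major     | avg_credits
----------+------------
Chemistry | 57.25      
Economics | 73.4       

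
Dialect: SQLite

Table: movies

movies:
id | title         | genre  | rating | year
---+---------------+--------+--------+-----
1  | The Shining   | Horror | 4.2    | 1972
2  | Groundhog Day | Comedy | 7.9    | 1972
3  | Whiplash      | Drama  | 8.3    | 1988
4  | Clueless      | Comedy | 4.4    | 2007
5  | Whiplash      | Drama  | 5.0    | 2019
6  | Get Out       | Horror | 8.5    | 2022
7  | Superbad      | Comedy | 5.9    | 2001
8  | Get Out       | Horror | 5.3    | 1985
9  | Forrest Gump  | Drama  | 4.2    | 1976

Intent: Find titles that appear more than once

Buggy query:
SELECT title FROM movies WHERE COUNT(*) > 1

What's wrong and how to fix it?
Bug: COUNT(*) is an aggregate and cannot be used in WHERE

Fix: GROUP BY title, then filter groups with HAVING COUNT(*) > 1

Corrected query:
SELECT title FROM movies GROUP BY title HAVING COUNT(*) > 1

Result:
title   
--------
Get Out 
Whiplash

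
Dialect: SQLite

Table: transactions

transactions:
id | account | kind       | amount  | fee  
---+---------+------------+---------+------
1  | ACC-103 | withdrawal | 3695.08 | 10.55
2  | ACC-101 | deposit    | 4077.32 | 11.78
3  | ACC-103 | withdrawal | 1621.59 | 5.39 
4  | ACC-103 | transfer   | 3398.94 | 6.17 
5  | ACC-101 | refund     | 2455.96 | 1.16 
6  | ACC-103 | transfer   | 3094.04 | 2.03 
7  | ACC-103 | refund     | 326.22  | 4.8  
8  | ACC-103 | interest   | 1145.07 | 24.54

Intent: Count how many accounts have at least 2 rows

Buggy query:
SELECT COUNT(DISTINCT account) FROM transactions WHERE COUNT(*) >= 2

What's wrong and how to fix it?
Bug: COUNT(*) cannot appear in WHERE; the per-group count doesn't exist yet

Fix: Group first with HAVING COUNT(*) >= 2, then COUNT the resulting groups

Corrected query:
SELECT COUNT(*) FROM (SELECT account FROM transactions GROUP BY account HAVING COUNT(*) >= 2)

Result:
COUNT(*)
--------
2       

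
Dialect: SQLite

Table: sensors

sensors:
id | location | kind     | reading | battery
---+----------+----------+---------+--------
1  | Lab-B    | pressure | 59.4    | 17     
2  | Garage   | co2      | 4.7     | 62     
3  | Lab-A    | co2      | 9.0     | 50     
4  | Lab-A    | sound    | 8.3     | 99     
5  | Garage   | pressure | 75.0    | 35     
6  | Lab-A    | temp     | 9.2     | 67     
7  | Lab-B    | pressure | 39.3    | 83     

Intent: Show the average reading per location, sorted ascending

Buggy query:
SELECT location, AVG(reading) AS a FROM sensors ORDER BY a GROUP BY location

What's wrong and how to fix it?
Bug: GROUP BY must precede ORDER BY

Fix: Move ORDER BY to the end, after GROUP BY

Corrected query:
SELECT location, AVG(reading) AS a FROM sensors GROUP BY location ORDER BY a

Result:
location | a       
---------+---------
Lab-A    | 8.833333
Garage   | 39.85   
Lab-B    | 49.35   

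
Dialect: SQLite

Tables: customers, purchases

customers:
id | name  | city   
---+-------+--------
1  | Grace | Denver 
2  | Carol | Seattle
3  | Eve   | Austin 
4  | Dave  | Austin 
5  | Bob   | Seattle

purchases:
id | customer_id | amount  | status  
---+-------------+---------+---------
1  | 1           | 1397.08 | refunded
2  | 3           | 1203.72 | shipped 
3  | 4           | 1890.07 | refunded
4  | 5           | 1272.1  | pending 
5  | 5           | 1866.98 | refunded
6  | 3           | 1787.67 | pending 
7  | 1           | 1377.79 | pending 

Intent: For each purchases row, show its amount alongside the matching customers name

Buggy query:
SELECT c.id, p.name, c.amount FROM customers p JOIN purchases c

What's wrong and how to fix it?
Bug: Missing join condition: each purchases row is matched to all customers rows instead of just its own

Fix: Add ON c.customer_id = p.id to the JOIN

Corrected query:
SELECT c.id, p.name, c.amount FROM customers p JOIN purchases c ON c.customer_id = p.id

Result:
id | name  | amount 
---+-------+--------
1  | Grace | 1397.08
2  | Eve   | 1203.72
3  | Dave  | 1890.07
4  | Bob   | 1272.1 
5  | Bob   | 1866.98
6  | Eve   | 1787.67
7  | Grace | 1377.79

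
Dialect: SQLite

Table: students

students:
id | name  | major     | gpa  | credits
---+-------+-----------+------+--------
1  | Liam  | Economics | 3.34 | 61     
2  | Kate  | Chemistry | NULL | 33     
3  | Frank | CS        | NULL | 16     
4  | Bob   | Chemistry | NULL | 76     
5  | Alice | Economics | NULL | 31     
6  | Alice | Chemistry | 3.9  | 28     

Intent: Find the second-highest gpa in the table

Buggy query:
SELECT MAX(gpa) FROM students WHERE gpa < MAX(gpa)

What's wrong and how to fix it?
Bug: The inner MAX is an aggregate inside WHERE, which is not allowed

Fix: Compute the overall MAX in a subquery, then take MAX of rows below it

Corrected query:
SELECT MAX(gpa) FROM students WHERE gpa < (SELECT MAX(gpa) FROM students)

Result:
MAX(gpa)
--------
3.34    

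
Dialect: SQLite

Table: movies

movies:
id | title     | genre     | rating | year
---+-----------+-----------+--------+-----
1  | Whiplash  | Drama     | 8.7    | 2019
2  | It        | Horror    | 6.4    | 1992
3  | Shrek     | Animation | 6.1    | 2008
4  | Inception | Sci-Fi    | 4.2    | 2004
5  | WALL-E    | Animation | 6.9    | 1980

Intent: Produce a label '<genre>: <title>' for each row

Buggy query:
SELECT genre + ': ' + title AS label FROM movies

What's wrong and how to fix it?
Bug: '+' is numeric addition; on text columns SQLite converts them to 0 instead of concatenating

Fix: Replace + with || to concatenate text

Corrected query:
SELECT genre || ': ' || title AS label FROM movies

Result:
label            
-----------------
Drama: Whiplash  
Horror: It       
Animation: Shrek 
Sci-Fi: Inception
Animation: WALL-E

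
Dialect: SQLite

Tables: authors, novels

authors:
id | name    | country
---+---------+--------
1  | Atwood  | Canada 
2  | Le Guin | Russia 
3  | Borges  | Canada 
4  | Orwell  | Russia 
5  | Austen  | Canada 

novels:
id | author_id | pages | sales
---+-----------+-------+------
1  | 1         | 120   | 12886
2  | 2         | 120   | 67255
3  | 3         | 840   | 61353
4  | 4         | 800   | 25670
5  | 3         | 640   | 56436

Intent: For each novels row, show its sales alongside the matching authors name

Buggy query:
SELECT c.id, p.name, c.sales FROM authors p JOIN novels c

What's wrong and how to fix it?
Bug: JOIN with no ON clause produces a cartesian product; every novels row pairs with every authors row

Fix: Specify the join condition linking the foreign key to the parent id

Corrected query:
SELECT c.id, p.name, c.sales FROM authors p JOIN novels c ON c.author_id = p.id

Result:
id | name    | sales
---+---------+------
1  | Atwood  | 12886
2  | Le Guin | 67255
3  | Borges  | 61353
4  | Orwell  | 25670
5  | Borges  | 56436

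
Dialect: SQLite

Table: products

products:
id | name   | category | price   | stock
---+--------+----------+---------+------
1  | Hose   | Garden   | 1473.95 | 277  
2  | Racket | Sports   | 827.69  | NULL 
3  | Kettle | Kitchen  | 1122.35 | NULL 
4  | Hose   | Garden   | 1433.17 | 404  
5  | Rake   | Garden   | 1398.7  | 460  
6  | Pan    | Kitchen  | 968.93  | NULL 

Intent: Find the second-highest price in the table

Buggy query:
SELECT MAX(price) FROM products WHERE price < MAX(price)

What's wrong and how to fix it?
Bug: MAX(price) on the right of the comparison is an aggregate-in-WHERE error

Fix: Compute the overall MAX in a subquery, then take MAX of rows below it

Corrected query:
SELECT MAX(price) FROM products WHERE price < (SELECT MAX(price) FROM products)

Result:
MAX(price)
----------
1433.17   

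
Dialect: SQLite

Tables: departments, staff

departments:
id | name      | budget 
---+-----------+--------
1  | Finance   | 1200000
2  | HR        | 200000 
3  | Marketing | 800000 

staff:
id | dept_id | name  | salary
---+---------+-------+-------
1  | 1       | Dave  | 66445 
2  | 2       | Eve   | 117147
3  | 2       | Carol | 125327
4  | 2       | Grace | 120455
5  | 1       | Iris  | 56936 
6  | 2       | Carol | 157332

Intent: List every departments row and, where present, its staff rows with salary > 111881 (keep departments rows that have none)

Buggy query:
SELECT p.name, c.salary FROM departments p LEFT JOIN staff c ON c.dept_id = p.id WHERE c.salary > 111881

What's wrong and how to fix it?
Bug: A WHERE condition on the right-hand table after LEFT JOIN drops unmatched parents

Fix: Put 'c.salary > 111881' in the JOIN's ON clause instead of WHERE

Corrected query:
SELECT p.name, c.salary FROM departments p LEFT JOIN staff c ON c.dept_id = p.id AND c.salary > 111881

Result:
name      | salary
----------+-------
Finance   | NULL  
HR        | 117147
HR        | 120455
HR        | 125327
HR        | 157332
Marketing | NULL  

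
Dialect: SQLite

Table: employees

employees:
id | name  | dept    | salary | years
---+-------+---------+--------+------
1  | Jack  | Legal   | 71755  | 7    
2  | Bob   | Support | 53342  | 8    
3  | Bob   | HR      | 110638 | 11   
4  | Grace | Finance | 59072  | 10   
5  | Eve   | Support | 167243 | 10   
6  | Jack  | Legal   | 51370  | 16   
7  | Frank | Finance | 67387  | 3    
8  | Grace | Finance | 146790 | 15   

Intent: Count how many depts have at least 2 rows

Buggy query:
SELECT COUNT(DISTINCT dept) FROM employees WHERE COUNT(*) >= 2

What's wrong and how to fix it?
Bug: COUNT(*) cannot appear in WHERE; the per-group count doesn't exist yet

Fix: Group first with HAVING COUNT(*) >= 2, then COUNT the resulting groups

Corrected query:
SELECT COUNT(*) FROM (SELECT dept FROM employees GROUP BY dept HAVING COUNT(*) >= 2)

Result:
COUNT(*)
--------
3       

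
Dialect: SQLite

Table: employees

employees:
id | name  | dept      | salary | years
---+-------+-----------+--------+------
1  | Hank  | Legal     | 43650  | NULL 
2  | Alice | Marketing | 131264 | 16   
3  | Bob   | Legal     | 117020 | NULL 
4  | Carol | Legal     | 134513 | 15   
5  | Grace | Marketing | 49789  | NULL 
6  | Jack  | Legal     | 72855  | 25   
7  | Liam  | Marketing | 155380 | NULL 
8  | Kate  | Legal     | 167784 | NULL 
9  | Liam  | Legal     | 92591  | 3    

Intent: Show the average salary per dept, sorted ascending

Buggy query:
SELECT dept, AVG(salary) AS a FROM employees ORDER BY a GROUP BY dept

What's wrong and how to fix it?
Bug: GROUP BY must precede ORDER BY

Fix: Move ORDER BY to the end, after GROUP BY

Corrected query:
SELECT dept, AVG(salary) AS a FROM employees GROUP BY dept ORDER BY a

Result:
dept      | a            
----------+--------------
Legal     | 104735.5     
Marketing | 112144.333333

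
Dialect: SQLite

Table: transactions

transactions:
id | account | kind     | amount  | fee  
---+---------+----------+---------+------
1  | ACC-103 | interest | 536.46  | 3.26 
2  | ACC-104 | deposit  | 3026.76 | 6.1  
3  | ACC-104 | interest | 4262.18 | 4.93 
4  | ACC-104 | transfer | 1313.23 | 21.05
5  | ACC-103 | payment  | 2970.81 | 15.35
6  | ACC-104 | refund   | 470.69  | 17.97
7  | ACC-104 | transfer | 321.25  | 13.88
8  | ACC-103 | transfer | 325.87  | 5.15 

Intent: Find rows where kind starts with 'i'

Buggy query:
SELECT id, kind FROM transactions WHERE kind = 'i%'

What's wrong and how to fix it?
Bug: '=' compares the literal string including the % character; pattern matching needs LIKE

Fix: Replace '=' with LIKE so 'i%' is treated as a pattern

Corrected query:
SELECT id, kind FROM transactions WHERE kind LIKE 'i%'

Result:
id | kind    
---+---------
1  | interest
3  | interest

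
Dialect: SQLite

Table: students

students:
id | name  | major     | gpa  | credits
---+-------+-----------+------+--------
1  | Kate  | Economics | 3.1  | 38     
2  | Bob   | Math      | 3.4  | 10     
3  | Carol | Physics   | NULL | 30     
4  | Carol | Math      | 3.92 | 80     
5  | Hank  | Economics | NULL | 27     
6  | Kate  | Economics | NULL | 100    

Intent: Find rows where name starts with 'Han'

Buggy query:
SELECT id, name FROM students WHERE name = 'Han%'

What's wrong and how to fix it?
Bug: Wildcards only work with LIKE; '=' treats '%' as a literal character

Fix: Use LIKE for wildcard pattern matching

Corrected query:
SELECT id, name FROM students WHERE name LIKE 'Han%'

Result:
id | name
---+-----
5  | Hank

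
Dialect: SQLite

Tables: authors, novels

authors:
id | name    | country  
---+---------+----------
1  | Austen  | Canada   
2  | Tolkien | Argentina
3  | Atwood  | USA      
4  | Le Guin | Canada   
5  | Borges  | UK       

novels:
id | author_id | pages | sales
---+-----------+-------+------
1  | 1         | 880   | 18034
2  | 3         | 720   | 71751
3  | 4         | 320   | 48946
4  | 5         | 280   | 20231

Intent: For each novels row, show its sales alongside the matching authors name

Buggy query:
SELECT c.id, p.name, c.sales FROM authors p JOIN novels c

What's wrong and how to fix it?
Bug: Missing join condition: each novels row is matched to all authors rows instead of just its own

Fix: Specify the join condition linking the foreign key to the parent id

Corrected query:
SELECT c.id, p.name, c.sales FROM authors p JOIN novels c ON c.author_id = p.id

Result:
id | name    | sales
---+---------+------
1  | Austen  | 18034
2  | Atwood  | 71751
3  | Le Guin | 48946
4  | Borges  | 20231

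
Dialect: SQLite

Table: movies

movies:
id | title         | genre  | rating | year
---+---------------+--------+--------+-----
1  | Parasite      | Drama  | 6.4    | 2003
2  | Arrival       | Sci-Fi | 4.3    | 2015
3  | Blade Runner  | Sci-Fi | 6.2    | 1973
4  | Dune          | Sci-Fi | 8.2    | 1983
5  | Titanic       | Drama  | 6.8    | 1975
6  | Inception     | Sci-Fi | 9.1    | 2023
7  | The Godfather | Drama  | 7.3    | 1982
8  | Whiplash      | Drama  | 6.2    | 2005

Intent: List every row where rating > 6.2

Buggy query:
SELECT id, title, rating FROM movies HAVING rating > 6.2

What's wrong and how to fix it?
Bug: This is a non-aggregate query (no GROUP BY, no aggregates), so in SQLite the HAVING clause is invalid here; a row-level condition belongs in WHERE

Fix: Replace HAVING with WHERE since the condition applies to individual rows

Corrected query:
SELECT id, title, rating FROM movies WHERE rating > 6.2

Result:
id | title         | rating
---+---------------+-------
1  | Parasite      | 6.4   
4  | Dune          | 8.2   
5  | Titanic       | 6.8   
6  | Inception     | 9.1   
7  | The Godfather | 7.3   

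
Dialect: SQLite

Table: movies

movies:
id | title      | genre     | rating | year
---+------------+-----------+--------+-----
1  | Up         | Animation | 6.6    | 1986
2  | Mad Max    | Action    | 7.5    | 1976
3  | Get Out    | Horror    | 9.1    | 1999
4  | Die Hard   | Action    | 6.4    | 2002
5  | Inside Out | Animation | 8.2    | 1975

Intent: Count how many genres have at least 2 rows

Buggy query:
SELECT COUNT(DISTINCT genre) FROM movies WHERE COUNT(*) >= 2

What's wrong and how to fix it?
Bug: WHERE filters individual rows, not groups, so a group-level COUNT is invalid there

Fix: Use a subquery that GROUPs and filters with HAVING, then count its rows

Corrected query:
SELECT COUNT(*) FROM (SELECT genre FROM movies GROUP BY genre HAVING COUNT(*) >= 2)

Result:
COUNT(*)
--------
2       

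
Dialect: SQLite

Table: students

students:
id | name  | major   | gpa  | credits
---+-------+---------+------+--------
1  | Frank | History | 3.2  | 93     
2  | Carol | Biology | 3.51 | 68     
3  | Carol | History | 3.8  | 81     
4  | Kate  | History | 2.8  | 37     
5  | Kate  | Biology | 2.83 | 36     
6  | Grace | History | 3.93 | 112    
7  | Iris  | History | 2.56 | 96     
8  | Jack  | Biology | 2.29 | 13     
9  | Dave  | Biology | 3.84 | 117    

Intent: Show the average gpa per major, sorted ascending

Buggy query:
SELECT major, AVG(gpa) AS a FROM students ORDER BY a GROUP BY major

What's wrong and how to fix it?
Bug: ORDER BY appears before GROUP BY; SQL clause order requires GROUP BY first

Fix: Move ORDER BY to the end, after GROUP BY

Corrected query:
SELECT major, AVG(gpa) AS a FROM students GROUP BY major ORDER BY a

Result:
major   | a     
--------+-------
Biology | 3.1175
History | 3.258 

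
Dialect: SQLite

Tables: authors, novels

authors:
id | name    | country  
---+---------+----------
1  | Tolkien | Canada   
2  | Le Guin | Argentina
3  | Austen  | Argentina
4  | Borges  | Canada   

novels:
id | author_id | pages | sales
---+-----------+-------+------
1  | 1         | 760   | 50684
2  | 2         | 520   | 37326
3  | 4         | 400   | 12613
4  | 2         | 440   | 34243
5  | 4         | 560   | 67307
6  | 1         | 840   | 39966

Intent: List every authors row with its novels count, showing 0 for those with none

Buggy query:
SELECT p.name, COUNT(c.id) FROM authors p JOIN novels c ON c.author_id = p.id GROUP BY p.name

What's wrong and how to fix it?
Bug: An inner join excludes parents with zero children

Fix: Use LEFT JOIN so parents without children still appear (COUNT(c.id) gives 0)

Corrected query:
SELECT p.name, COUNT(c.id) FROM authors p LEFT JOIN novels c ON c.author_id = p.id GROUP BY p.name

Result:
name    | COUNT(c.id)
--------+------------
Austen  | 0          
Borges  | 2          
Le Guin | 2          
Tolkien | 2          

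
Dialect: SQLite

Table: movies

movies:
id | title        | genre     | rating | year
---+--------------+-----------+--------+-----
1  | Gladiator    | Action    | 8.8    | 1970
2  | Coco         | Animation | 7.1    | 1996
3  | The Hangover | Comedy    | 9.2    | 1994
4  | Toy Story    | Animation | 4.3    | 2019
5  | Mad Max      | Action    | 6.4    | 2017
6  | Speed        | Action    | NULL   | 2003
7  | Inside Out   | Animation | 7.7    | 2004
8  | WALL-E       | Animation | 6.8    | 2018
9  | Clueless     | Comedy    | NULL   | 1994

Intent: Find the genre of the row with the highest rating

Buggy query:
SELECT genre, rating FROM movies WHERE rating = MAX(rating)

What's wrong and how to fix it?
Bug: WHERE is evaluated per row; an aggregate over the whole table isn't defined there

Fix: Use a subquery: WHERE rating = (SELECT MAX(rating) FROM movies)

Corrected query:
SELECT genre, rating FROM movies WHERE rating = (SELECT MAX(rating) FROM movies)

Result:
genre  | rating
-------+-------
Comedy | 9.2   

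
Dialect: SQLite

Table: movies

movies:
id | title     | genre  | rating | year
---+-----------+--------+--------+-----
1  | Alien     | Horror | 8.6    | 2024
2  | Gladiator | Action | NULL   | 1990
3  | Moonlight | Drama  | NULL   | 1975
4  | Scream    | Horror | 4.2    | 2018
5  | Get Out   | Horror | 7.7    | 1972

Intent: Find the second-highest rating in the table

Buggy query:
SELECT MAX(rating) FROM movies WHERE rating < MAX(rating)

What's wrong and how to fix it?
Bug: MAX(rating) on the right of the comparison is an aggregate-in-WHERE error

Fix: Put the inner MAX in a scalar subquery

Corrected query:
SELECT MAX(rating) FROM movies WHERE rating < (SELECT MAX(rating) FROM movies)

Result:
MAX(rating)
-----------
7.7        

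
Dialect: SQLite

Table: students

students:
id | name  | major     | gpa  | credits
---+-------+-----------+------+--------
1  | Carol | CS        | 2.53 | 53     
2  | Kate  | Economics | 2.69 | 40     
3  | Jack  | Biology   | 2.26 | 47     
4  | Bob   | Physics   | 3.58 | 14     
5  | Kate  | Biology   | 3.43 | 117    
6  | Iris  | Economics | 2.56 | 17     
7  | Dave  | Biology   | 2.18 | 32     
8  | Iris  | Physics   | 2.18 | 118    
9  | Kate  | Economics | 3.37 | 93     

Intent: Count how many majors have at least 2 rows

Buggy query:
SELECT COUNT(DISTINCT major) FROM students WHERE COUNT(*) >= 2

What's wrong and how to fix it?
Bug: WHERE filters individual rows, not groups, so a group-level COUNT is invalid there

Fix: Group first with HAVING COUNT(*) >= 2, then COUNT the resulting groups

Corrected query:
SELECT COUNT(*) FROM (SELECT major FROM students GROUP BY major HAVING COUNT(*) >= 2)

Result:
COUNT(*)
--------
3       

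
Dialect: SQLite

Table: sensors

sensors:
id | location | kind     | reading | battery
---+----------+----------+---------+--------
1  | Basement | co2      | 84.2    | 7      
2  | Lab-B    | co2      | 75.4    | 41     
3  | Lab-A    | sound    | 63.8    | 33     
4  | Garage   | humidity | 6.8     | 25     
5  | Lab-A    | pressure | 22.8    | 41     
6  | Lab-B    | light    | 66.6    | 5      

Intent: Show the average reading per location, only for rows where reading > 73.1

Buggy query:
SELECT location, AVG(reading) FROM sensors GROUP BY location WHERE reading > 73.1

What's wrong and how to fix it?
Bug: Row-level WHERE must come before GROUP BY in the clause order

Fix: Move the WHERE clause before GROUP BY

Corrected query:
SELECT location, AVG(reading) FROM sensors WHERE reading > 73.1 GROUP BY location

Result:
location | AVG(reading)
---------+-------------
Basement | 84.2        
Lab-B    | 75.4        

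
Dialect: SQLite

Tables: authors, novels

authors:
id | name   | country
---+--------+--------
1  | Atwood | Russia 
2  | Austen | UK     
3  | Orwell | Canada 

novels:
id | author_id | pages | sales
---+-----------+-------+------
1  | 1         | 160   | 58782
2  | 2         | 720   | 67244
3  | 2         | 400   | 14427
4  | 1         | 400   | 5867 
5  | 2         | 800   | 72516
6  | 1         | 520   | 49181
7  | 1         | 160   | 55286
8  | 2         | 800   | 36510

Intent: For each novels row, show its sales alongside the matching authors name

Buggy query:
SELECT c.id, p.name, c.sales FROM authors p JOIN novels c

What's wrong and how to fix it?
Bug: Missing join condition: each novels row is matched to all authors rows instead of just its own

Fix: Add ON c.author_id = p.id to the JOIN

Corrected query:
SELECT c.id, p.name, c.sales FROM authors p JOIN novels c ON c.author_id = p.id

Result:
id | name   | sales
---+--------+------
1  | Atwood | 58782
2  | Austen | 67244
3  | Austen | 14427
4  | Atwood | 5867 
5  | Austen | 72516
6  | Atwood | 49181
7  | Atwood | 55286
8  | Austen | 36510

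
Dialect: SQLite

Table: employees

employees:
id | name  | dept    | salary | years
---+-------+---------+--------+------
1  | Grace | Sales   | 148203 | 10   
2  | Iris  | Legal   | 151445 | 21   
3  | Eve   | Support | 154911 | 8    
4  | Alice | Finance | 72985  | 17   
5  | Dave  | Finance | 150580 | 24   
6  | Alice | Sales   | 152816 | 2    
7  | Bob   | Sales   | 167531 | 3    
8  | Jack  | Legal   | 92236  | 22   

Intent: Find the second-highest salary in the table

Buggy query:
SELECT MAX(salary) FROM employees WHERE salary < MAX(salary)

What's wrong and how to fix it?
Bug: The inner MAX is an aggregate inside WHERE, which is not allowed

Fix: Put the inner MAX in a scalar subquery

Corrected query:
SELECT MAX(salary) FROM employees WHERE salary < (SELECT MAX(salary) FROM employees)

Result:
MAX(salary)
-----------
154911     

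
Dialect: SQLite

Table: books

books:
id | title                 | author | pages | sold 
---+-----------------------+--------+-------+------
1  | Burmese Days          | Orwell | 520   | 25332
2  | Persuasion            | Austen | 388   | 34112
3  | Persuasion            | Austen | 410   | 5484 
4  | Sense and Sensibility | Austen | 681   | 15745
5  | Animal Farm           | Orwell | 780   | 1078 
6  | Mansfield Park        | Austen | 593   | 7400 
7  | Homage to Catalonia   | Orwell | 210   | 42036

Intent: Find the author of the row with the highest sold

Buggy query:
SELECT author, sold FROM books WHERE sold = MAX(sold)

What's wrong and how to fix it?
Bug: WHERE is evaluated per row; an aggregate over the whole table isn't defined there

Fix: Use a subquery: WHERE sold = (SELECT MAX(sold) FROM books)

Corrected query:
SELECT author, sold FROM books WHERE sold = (SELECT MAX(sold) FROM books)

Result:
author | sold 
-------+------
Orwell | 42036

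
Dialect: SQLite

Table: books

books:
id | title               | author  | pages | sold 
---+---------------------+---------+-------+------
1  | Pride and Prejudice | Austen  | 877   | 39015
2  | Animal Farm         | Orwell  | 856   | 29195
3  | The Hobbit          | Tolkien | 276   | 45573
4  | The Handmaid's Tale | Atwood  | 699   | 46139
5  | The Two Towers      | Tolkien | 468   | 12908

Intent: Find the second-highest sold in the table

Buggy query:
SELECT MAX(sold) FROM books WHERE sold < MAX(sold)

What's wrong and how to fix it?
Bug: MAX(sold) on the right of the comparison is an aggregate-in-WHERE error

Fix: Put the inner MAX in a scalar subquery

Corrected query:
SELECT MAX(sold) FROM books WHERE sold < (SELECT MAX(sold) FROM books)

Result:
MAX(sold)
---------
45573    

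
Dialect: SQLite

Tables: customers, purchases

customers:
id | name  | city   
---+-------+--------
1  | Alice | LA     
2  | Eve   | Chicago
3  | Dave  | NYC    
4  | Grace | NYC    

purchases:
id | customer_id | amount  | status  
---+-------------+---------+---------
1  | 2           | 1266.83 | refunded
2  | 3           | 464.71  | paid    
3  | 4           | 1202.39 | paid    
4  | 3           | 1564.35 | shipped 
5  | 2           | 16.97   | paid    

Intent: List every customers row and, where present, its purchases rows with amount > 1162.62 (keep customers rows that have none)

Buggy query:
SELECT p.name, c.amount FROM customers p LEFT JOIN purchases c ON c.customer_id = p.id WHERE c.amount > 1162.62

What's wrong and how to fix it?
Bug: A WHERE condition on the right-hand table after LEFT JOIN drops unmatched parents

Fix: Move the right-table condition into the ON clause so unmatched parents are kept

Corrected query:
SELECT p.name, c.amount FROM customers p LEFT JOIN purchases c ON c.customer_id = p.id AND c.amount > 1162.62

Result:
name  | amount 
------+--------
Alice | NULL   
Eve   | 1266.83
Dave  | 1564.35
Grace | 1202.39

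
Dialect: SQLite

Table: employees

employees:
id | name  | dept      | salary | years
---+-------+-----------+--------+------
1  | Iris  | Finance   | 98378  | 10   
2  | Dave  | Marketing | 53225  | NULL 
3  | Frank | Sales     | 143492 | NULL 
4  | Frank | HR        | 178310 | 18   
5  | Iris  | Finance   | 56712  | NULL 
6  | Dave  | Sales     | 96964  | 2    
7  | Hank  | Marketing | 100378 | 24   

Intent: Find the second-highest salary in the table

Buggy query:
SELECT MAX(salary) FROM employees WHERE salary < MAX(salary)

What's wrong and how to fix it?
Bug: MAX(salary) on the right of the comparison is an aggregate-in-WHERE error

Fix: Put the inner MAX in a scalar subquery

Corrected query:
SELECT MAX(salary) FROM employees WHERE salary < (SELECT MAX(salary) FROM employees)

Result:
MAX(salary)
-----------
143492     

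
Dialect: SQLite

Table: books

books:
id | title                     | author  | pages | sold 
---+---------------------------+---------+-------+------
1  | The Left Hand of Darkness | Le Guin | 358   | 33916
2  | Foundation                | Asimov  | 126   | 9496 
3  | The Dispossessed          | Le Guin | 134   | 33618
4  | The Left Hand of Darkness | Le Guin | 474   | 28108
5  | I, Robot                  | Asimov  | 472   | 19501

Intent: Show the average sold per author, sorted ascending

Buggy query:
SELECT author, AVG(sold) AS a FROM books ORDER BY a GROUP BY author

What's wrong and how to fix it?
Bug: ORDER BY appears before GROUP BY; SQL clause order requires GROUP BY first

Fix: Reorder: SELECT … FROM … GROUP BY … ORDER BY …

Corrected query:
SELECT author, AVG(sold) AS a FROM books GROUP BY author ORDER BY a

Result:
author  | a           
--------+-------------
Asimov  | 14498.5     
Le Guin | 31880.666667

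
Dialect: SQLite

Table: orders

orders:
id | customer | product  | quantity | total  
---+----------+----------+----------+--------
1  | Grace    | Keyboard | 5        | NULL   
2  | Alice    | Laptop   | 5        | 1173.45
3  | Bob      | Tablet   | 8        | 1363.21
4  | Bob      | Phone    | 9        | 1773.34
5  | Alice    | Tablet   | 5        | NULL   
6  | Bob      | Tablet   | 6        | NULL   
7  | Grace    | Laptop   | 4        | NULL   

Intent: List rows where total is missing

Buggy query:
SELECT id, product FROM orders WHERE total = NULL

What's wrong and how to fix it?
Bug: Comparing to NULL with '=' never matches; NULL = NULL is unknown, not true

Fix: Use IS NULL to test for NULL

Corrected query:
SELECT id, product FROM orders WHERE total IS NULL

Result:
id | product 
---+---------
1  | Keyboard
5  | Tablet  
6  | Tablet  
7  | Laptop  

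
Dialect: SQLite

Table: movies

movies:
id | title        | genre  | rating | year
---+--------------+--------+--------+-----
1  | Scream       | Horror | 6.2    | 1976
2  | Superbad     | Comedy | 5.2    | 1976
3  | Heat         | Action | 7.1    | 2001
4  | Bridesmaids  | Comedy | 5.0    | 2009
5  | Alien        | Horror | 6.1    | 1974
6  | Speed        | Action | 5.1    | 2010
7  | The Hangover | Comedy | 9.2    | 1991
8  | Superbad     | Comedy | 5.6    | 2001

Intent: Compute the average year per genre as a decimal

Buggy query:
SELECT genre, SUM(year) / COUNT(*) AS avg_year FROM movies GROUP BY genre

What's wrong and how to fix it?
Bug: SUM(year) and COUNT(*) are both integers; the division truncates the fractional part

Fix: Cast one side to REAL so the division keeps the fractional part

Corrected query:
SELECT genre, SUM(year) * 1.0 / COUNT(*) AS avg_year FROM movies GROUP BY genre

Result:
genre  | avg_year
-------+---------
Action | 2005.5  
Comedy | 1994.25 
Horror | 1975    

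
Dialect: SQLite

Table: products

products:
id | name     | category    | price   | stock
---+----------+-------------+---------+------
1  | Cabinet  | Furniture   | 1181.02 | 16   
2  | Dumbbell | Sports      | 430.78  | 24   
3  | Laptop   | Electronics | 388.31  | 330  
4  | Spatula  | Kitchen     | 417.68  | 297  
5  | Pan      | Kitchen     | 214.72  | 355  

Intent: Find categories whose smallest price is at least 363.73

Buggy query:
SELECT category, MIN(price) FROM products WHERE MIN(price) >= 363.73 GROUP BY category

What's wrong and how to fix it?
Bug: MIN() in WHERE is a misuse of aggregate

Fix: Use HAVING for the per-group MIN condition

Corrected query:
SELECT category, MIN(price) FROM products GROUP BY category HAVING MIN(price) >= 363.73

Result:
category    | MIN(price)
------------+-----------
Electronics | 388.31    
Furniture   | 1181.02   
Sports      | 430.78    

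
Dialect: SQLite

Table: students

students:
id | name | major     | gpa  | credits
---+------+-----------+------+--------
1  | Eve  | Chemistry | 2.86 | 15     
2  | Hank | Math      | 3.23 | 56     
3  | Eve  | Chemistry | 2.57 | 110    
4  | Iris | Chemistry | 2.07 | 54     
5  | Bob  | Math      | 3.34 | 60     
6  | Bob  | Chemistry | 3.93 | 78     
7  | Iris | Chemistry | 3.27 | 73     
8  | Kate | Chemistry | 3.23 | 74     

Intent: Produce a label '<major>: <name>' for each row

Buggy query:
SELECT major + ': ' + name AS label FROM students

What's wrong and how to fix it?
Bug: '+' is numeric addition; on text columns SQLite converts them to 0 instead of concatenating

Fix: Use the || operator for string concatenation

Corrected query:
SELECT major || ': ' || name AS label FROM students

Result:
label          
---------------
Chemistry: Eve 
Math: Hank     
Chemistry: Eve 
Chemistry: Iris
Math: Bob      
Chemistry: Bob 
Chemistry: Iris
Chemistry: Kate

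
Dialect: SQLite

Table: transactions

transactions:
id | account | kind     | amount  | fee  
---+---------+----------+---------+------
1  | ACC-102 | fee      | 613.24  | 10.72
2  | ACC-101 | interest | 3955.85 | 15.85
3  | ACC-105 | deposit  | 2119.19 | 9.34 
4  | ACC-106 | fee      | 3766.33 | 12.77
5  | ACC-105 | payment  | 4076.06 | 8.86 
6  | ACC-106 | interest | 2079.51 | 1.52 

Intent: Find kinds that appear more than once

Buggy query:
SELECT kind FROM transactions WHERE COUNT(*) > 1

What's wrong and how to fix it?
Bug: WHERE can't reference COUNT(*); aggregates are computed after WHERE

Fix: Group first, then use HAVING for the count condition

Corrected query:
SELECT kind FROM transactions GROUP BY kind HAVING COUNT(*) > 1

Result:
kind    
--------
fee     
interest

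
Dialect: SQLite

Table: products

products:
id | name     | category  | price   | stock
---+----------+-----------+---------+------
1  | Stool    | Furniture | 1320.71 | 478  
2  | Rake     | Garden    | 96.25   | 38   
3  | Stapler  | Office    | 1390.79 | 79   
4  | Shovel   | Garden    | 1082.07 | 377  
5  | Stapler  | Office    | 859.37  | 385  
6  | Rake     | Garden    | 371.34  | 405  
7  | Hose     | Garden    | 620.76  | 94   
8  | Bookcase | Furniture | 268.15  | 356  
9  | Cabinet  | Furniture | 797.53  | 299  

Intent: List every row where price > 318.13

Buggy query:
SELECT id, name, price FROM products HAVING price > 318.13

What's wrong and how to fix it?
Bug: This is a non-aggregate query (no GROUP BY, no aggregates), so in SQLite the HAVING clause is invalid here; a row-level condition belongs in WHERE

Fix: Replace HAVING with WHERE since the condition applies to individual rows

Corrected query:
SELECT id, name, price FROM products WHERE price > 318.13

Result:
id | name    | price  
---+---------+--------
1  | Stool   | 1320.71
3  | Stapler | 1390.79
4  | Shovel  | 1082.07
5  | Stapler | 859.37 
6  | Rake    | 371.34 
7  | Hose    | 620.76 
9  | Cabinet | 797.53 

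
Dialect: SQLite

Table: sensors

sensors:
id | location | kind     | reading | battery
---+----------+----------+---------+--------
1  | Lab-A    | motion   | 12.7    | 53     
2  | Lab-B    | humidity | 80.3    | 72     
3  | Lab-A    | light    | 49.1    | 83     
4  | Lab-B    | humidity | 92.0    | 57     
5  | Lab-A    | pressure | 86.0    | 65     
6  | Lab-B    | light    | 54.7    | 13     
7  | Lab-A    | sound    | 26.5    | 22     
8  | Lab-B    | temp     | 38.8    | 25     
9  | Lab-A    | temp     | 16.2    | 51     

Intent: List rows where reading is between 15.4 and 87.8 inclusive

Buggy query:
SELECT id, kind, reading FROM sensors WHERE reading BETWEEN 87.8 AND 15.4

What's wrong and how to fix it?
Bug: BETWEEN expects the lower bound first; with 87.8 AND 15.4 the range is empty

Fix: Swap the bounds so the smaller value comes first

Corrected query:
SELECT id, kind, reading FROM sensors WHERE reading BETWEEN 15.4 AND 87.8

Result:
id | kind     | reading
---+----------+--------
2  | humidity | 80.3   
3  | light    | 49.1   
5  | pressure | 86     
6  | light    | 54.7   
7  | sound    | 26.5   
8  | temp     | 38.8   
9  | temp     | 16.2   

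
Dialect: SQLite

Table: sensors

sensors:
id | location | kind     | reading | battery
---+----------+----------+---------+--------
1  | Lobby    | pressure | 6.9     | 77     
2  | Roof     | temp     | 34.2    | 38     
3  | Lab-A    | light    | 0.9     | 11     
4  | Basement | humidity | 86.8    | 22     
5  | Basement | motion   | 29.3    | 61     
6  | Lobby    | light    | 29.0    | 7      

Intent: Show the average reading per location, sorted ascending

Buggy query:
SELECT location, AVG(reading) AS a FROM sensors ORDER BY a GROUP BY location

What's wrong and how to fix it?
Bug: ORDER BY appears before GROUP BY; SQL clause order requires GROUP BY first

Fix: Reorder: SELECT … FROM … GROUP BY … ORDER BY …

Corrected query:
SELECT location, AVG(reading) AS a FROM sensors GROUP BY location ORDER BY a

Result:
location | a    
---------+------
Lab-A    | 0.9  
Lobby    | 17.95
Roof     | 34.2 
Basement | 58.05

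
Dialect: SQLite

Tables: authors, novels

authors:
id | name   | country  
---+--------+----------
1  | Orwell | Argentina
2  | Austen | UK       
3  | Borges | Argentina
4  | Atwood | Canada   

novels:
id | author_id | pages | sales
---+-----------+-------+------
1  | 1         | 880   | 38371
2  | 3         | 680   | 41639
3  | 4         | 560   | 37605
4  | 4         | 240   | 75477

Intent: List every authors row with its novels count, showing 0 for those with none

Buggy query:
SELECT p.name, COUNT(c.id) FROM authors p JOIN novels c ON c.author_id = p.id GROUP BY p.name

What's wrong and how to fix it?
Bug: An inner join excludes parents with zero children

Fix: Use LEFT JOIN so parents without children still appear (COUNT(c.id) gives 0)

Corrected query:
SELECT p.name, COUNT(c.id) FROM authors p LEFT JOIN novels c ON c.author_id = p.id GROUP BY p.name

Result:
name   | COUNT(c.id)
-------+------------
Atwood | 2          
Austen | 0          
Borges | 1          
Orwell | 1          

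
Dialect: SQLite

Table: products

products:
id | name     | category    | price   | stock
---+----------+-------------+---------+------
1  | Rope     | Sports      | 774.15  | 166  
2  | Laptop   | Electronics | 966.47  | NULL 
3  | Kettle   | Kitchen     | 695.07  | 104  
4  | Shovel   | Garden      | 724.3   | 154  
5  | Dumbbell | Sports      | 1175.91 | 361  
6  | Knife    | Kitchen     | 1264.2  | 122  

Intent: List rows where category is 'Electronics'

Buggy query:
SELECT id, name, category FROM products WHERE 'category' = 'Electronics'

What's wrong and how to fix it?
Bug: Single quotes denote string literals in SQL; the column name is being compared as a constant string

Fix: Reference the column as category without single quotes

Corrected query:
SELECT id, name, category FROM products WHERE category = 'Electronics'

Result:
id | name   | category   
---+--------+------------
2  | Laptop | Electronics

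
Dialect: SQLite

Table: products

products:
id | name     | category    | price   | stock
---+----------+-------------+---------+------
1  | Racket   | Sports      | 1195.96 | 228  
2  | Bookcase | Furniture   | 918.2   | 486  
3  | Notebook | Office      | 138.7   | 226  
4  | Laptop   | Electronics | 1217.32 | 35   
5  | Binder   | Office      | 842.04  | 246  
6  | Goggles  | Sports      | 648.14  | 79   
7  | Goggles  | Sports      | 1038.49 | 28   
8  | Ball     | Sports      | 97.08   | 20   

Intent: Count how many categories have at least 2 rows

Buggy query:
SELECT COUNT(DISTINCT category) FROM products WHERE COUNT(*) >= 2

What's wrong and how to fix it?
Bug: COUNT(*) cannot appear in WHERE; the per-group count doesn't exist yet

Fix: Group first with HAVING COUNT(*) >= 2, then COUNT the resulting groups

Corrected query:
SELECT COUNT(*) FROM (SELECT category FROM products GROUP BY category HAVING COUNT(*) >= 2)

Result:
COUNT(*)
--------
2       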